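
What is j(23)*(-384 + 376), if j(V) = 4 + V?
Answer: -216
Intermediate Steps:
j(23)*(-384 + 376) = (4 + 23)*(-384 + 376) = 27*(-8) = -216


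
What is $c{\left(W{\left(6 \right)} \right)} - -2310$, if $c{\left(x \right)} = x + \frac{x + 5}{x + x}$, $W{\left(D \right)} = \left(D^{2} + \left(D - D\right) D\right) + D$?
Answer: $\frac{197615}{84} \approx 2352.6$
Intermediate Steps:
$W{\left(D \right)} = D + D^{2}$ ($W{\left(D \right)} = \left(D^{2} + 0 D\right) + D = \left(D^{2} + 0\right) + D = D^{2} + D = D + D^{2}$)
$c{\left(x \right)} = x + \frac{5 + x}{2 x}$
$c{\left(W{\left(6 \right)} \right)} - -2310 = \left(\frac{1}{2} + 6 \left(1 + 6\right) + \frac{5}{2 \cdot 6 \left(1 + 6\right)}\right) - -2310 = \left(\frac{1}{2} + 6 \cdot 7 + \frac{5}{2 \cdot 6 \cdot 7}\right) + 2310 = \left(\frac{1}{2} + 42 + \frac{5}{2 \cdot 42}\right) + 2310 = \left(\frac{1}{2} + 42 + \frac{5}{2} \cdot \frac{1}{42}\right) + 2310 = \left(\frac{1}{2} + 42 + \frac{5}{84}\right) + 2310 = \frac{3575}{84} + 2310 = \frac{197615}{84}$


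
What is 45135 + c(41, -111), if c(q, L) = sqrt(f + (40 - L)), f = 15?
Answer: 45135 + sqrt(166) ≈ 45148.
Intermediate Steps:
c(q, L) = sqrt(55 - L) (c(q, L) = sqrt(15 + (40 - L)) = sqrt(55 - L))
45135 + c(41, -111) = 45135 + sqrt(55 - 1*(-111)) = 45135 + sqrt(55 + 111) = 45135 + sqrt(166)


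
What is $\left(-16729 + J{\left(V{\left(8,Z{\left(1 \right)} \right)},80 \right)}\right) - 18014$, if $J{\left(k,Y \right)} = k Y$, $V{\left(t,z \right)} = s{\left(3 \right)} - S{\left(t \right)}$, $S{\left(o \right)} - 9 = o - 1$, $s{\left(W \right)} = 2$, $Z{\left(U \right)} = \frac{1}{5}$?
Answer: $-35863$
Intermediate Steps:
$Z{\left(U \right)} = \frac{1}{5}$
$S{\left(o \right)} = 8 + o$ ($S{\left(o \right)} = 9 + \left(o - 1\right) = 9 + \left(-1 + o\right) = 8 + o$)
$V{\left(t,z \right)} = -6 - t$ ($V{\left(t,z \right)} = 2 - \left(8 + t\right) = -6 - t$)
$J{\left(k,Y \right)} = Y k$
$\left(-16729 + J{\left(V{\left(8,Z{\left(1 \right)} \right)},80 \right)}\right) - 18014 = \left(-16729 + 80 \left(-6 - 8\right)\right) - 18014 = \left(-16729 + 80 \left(-14\right)\right) - 18014 = \left(-16729 - 1120\right) - 18014 = -17849 - 18014 = -35863$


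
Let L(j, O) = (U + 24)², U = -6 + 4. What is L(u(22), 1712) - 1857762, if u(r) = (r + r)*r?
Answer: -1857278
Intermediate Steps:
U = -2
u(r) = 2*r² (u(r) = (2*r)*r = 2*r²)
L(j, O) = 484 (L(j, O) = (-2 + 24)² = 22² = 484)
L(u(22), 1712) - 1857762 = 484 - 1857762 = -1857278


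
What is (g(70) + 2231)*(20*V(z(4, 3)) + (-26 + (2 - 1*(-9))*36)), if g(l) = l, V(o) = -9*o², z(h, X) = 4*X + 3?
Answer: -92339130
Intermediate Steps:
z(h, X) = 3 + 4*X
(g(70) + 2231)*(20*V(z(4, 3)) + (-26 + (2 - 1*(-9))*36)) = (70 + 2231)*(20*(-9*(3 + 4*3)²) + (-26 + (2 - 1*(-9))*36)) = 2301*(20*(-9*(3 + 12)²) + (-26 + (2 + 9)*36)) = 2301*(20*(-9*15²) + (-26 + 11*36)) = 2301*(20*(-9*225) + (-26 + 396)) = 2301*(20*(-2025) + 370) = 2301*(-40500 + 370) = 2301*(-40130) = -92339130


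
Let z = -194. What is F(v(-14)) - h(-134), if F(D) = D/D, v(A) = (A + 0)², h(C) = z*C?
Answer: -25995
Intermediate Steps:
h(C) = -194*C
v(A) = A²
F(D) = 1
F(v(-14)) - h(-134) = 1 - (-194)*(-134) = 1 - 1*25996 = 1 - 25996 = -25995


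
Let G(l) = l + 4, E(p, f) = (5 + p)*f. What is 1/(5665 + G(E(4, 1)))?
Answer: 1/5678 ≈ 0.00017612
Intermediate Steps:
E(p, f) = f*(5 + p)
G(l) = 4 + l
1/(5665 + G(E(4, 1))) = 1/(5665 + (4 + 1*(5 + 4))) = 1/(5665 + (4 + 1*9)) = 1/(5665 + (4 + 9)) = 1/(5665 + 13) = 1/5678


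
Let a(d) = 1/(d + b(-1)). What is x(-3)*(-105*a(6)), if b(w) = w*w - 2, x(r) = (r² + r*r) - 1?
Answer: -357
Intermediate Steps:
x(r) = -1 + 2*r² (x(r) = (r² + r²) - 1 = 2*r² - 1 = -1 + 2*r²)
b(w) = -2 + w² (b(w) = w² - 2 = -2 + w²)
a(d) = 1/(-1 + d) (a(d) = 1/(d + (-2 + (-1)²)) = 1/(d + (-2 + 1)) = 1/(d - 1) = 1/(-1 + d))
x(-3)*(-105*a(6)) = (-1 + 2*(-3)²)*(-105/(-1 + 6)) = (-1 + 2*9)*(-105/5) = (-1 + 18)*(-105*⅕) = 17*(-21) = -357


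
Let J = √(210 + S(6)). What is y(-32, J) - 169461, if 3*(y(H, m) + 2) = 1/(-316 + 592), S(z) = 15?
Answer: -140315363/828 ≈ -1.6946e+5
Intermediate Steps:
J = 15 (J = √(210 + 15) = √225 = 15)
y(H, m) = -1655/828 (y(H, m) = -2 + 1/(3*(-316 + 592)) = -2 + (⅓)/276 = -2 + (⅓)*(1/276) = -2 + 1/828 = -1655/828)
y(-32, J) - 169461 = -1655/828 - 169461 = -140315363/828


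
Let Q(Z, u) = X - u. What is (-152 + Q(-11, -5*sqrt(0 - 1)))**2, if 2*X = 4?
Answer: 22475 - 1500*I ≈ 22475.0 - 1500.0*I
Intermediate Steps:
X = 2 (X = (1/2)*4 = 2)
Q(Z, u) = 2 - u
(-152 + Q(-11, -5*sqrt(0 - 1)))**2 = (-152 + (2 - (-5)*sqrt(0 - 1)))**2 = (-152 + (2 - (-5)*sqrt(-1)))**2 = (-152 + (2 - (-5)*I))**2 = (-152 + (2 + 5*I))**2 = (-150 + 5*I)**2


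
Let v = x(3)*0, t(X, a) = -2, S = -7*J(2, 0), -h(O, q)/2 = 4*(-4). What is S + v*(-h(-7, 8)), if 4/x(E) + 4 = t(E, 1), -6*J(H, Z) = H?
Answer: 7/3 ≈ 2.3333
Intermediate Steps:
h(O, q) = 32 (h(O, q) = -8*(-4) = -2*(-16) = 32)
J(H, Z) = -H/6
S = 7/3 (S = -(-7)*2/6 = -7*(-1/3) = 7/3 ≈ 2.3333)
x(E) = -2/3 (x(E) = 4/(-4 - 2) = 4/(-6) = 4*(-1/6) = -2/3)
v = 0 (v = -2/3*0 = 0)
S + v*(-h(-7, 8)) = 7/3 + 0*(-1*32) = 7/3 + 0*(-32) = 7/3 + 0 = 7/3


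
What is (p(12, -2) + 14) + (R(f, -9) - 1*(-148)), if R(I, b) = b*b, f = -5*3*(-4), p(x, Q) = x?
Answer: 255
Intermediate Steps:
f = 60 (f = -15*(-4) = 60)
R(I, b) = b**2
(p(12, -2) + 14) + (R(f, -9) - 1*(-148)) = (12 + 14) + ((-9)**2 - 1*(-148)) = 26 + (81 + 148) = 26 + 229 = 255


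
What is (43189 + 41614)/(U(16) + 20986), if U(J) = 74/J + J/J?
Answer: 678424/167933 ≈ 4.0398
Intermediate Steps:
U(J) = 1 + 74/J (U(J) = 74/J + 1 = 1 + 74/J)
(43189 + 41614)/(U(16) + 20986) = (43189 + 41614)/((74 + 16)/16 + 20986) = 84803/((1/16)*90 + 20986) = 84803/(45/8 + 20986) = 84803/(167933/8) = 84803*(8/167933) = 678424/167933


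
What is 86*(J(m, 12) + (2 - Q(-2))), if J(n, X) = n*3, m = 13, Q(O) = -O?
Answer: 3354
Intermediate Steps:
J(n, X) = 3*n
86*(J(m, 12) + (2 - Q(-2))) = 86*(3*13 + (2 - (-1)*(-2))) = 86*(39 + (2 - 1*2)) = 86*(39 + (2 - 2)) = 86*(39 + 0) = 86*39 = 3354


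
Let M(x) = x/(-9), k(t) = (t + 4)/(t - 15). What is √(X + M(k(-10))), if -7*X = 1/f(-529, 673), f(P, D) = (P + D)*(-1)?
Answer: I*√4529/420 ≈ 0.16023*I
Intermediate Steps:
f(P, D) = -D - P (f(P, D) = (D + P)*(-1) = -D - P)
k(t) = (4 + t)/(-15 + t)
X = 1/1008 (X = -1/(7*(-1*673 - 1*(-529))) = -1/(7*(-673 + 529)) = -⅐/(-144) = -⅐*(-1/144) = 1/1008 ≈ 0.00099206)
M(x) = -x/9 (M(x) = x*(-⅑) = -x/9)
√(X + M(k(-10))) = √(1/1008 - (4 - 10)/(9*(-15 - 10))) = √(1/1008 - (-6)/(9*(-25))) = √(1/1008 - (-1)*(-6)/225) = √(1/1008 - ⅑*6/25) = √(1/1008 - 2/75) = √(-647/25200) = I*√4529/420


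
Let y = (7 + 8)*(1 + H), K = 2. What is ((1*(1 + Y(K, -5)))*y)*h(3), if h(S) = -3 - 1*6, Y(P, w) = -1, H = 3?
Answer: 0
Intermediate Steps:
h(S) = -9 (h(S) = -3 - 6 = -9)
y = 60 (y = (7 + 8)*(1 + 3) = 15*4 = 60)
((1*(1 + Y(K, -5)))*y)*h(3) = ((1*(1 - 1))*60)*(-9) = ((1*0)*60)*(-9) = (0*60)*(-9) = 0*(-9) = 0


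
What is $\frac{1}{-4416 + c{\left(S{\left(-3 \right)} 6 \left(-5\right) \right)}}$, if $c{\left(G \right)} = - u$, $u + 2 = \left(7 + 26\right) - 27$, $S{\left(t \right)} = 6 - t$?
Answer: $- \frac{1}{4420} \approx -0.00022624$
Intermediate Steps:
$u = 4$ ($u = -2 + \left(\left(7 + 26\right) - 27\right) = -2 + \left(33 - 27\right) = -2 + 6 = 4$)
$c{\left(G \right)} = -4$ ($c{\left(G \right)} = \left(-1\right) 4 = -4$)
$\frac{1}{-4416 + c{\left(S{\left(-3 \right)} 6 \left(-5\right) \right)}} = \frac{1}{-4416 - 4} = \frac{1}{-4420} = - \frac{1}{4420}$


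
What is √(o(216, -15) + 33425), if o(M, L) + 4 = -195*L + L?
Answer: √36331 ≈ 190.61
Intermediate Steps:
o(M, L) = -4 - 194*L (o(M, L) = -4 + (-195*L + L) = -4 - 194*L)
√(o(216, -15) + 33425) = √((-4 - 194*(-15)) + 33425) = √((-4 + 2910) + 33425) = √(2906 + 33425) = √36331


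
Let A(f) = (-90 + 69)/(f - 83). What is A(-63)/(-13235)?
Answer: -21/1932310 ≈ -1.0868e-5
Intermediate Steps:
A(f) = -21/(-83 + f)
A(-63)/(-13235) = -21/(-83 - 63)/(-13235) = -21/(-146)*(-1/13235) = -21*(-1/146)*(-1/13235) = (21/146)*(-1/13235) = -21/1932310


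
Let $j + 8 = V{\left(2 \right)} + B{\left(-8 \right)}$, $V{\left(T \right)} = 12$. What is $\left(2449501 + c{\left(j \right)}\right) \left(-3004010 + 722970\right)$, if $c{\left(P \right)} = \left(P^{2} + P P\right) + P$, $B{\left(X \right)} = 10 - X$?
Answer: $-5589667990640$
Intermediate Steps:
$j = 22$ ($j = -8 + \left(12 + \left(10 - -8\right)\right) = -8 + \left(12 + \left(10 + 8\right)\right) = -8 + \left(12 + 18\right) = -8 + 30 = 22$)
$c{\left(P \right)} = P + 2 P^{2}$ ($c{\left(P \right)} = \left(P^{2} + P^{2}\right) + P = 2 P^{2} + P = P + 2 P^{2}$)
$\left(2449501 + c{\left(j \right)}\right) \left(-3004010 + 722970\right) = \left(2449501 + 22 \left(1 + 2 \cdot 22\right)\right) \left(-3004010 + 722970\right) = \left(2449501 + 22 \left(1 + 44\right)\right) \left(-2281040\right) = \left(2449501 + 22 \cdot 45\right) \left(-2281040\right) = \left(2449501 + 990\right) \left(-2281040\right) = 2450491 \left(-2281040\right) = -5589667990640$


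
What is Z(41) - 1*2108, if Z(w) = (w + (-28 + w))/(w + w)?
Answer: -86401/41 ≈ -2107.3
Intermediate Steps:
Z(w) = (-28 + 2*w)/(2*w) (Z(w) = (-28 + 2*w)/((2*w)) = (-28 + 2*w)*(1/(2*w)) = (-28 + 2*w)/(2*w))
Z(41) - 1*2108 = (-14 + 41)/41 - 1*2108 = (1/41)*27 - 2108 = 27/41 - 2108 = -86401/41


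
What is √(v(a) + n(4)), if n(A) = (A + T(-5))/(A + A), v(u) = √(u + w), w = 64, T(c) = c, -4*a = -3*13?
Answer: √(-2 + 8*√295)/4 ≈ 2.9091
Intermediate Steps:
a = 39/4 (a = -(-3)*13/4 = -¼*(-39) = 39/4 ≈ 9.7500)
v(u) = √(64 + u) (v(u) = √(u + 64) = √(64 + u))
n(A) = (-5 + A)/(2*A) (n(A) = (A - 5)/(A + A) = (-5 + A)/((2*A)) = (-5 + A)*(1/(2*A)) = (-5 + A)/(2*A))
√(v(a) + n(4)) = √(√(64 + 39/4) + (½)*(-5 + 4)/4) = √(√(295/4) + (½)*(¼)*(-1)) = √(√295/2 - ⅛) = √(-⅛ + √295/2)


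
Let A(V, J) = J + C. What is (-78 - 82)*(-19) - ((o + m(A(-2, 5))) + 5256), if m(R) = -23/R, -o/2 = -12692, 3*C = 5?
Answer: -551931/20 ≈ -27597.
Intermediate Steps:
C = 5/3 (C = (⅓)*5 = 5/3 ≈ 1.6667)
o = 25384 (o = -2*(-12692) = 25384)
A(V, J) = 5/3 + J (A(V, J) = J + 5/3 = 5/3 + J)
(-78 - 82)*(-19) - ((o + m(A(-2, 5))) + 5256) = (-78 - 82)*(-19) - ((25384 - 23/(5/3 + 5)) + 5256) = -160*(-19) - ((25384 - 23/20/3) + 5256) = 3040 - ((25384 - 23*3/20) + 5256) = 3040 - ((25384 - 69/20) + 5256) = 3040 - (507611/20 + 5256) = 3040 - 1*612731/20 = 3040 - 612731/20 = -551931/20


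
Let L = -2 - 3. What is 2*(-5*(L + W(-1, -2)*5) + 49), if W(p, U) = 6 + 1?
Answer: -202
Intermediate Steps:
W(p, U) = 7
L = -5
2*(-5*(L + W(-1, -2)*5) + 49) = 2*(-5*(-5 + 7*5) + 49) = 2*(-5*(-5 + 35) + 49) = 2*(-5*30 + 49) = 2*(-150 + 49) = 2*(-101) = -202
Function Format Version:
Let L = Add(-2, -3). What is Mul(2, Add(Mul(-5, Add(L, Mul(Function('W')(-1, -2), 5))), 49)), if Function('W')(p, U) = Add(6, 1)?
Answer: -202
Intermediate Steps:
Function('W')(p, U) = 7
L = -5
Mul(2, Add(Mul(-5, Add(L, Mul(Function('W')(-1, -2), 5))), 49)) = Mul(2, Add(Mul(-5, Add(-5, Mul(7, 5))), 49)) = Mul(2, Add(Mul(-5, Add(-5, 35)), 49)) = Mul(2, Add(Mul(-5, 30), 49)) = Mul(2, Add(-150, 49)) = Mul(2, -101) = -202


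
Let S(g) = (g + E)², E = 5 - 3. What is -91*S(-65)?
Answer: -361179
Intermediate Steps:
E = 2
S(g) = (2 + g)² (S(g) = (g + 2)² = (2 + g)²)
-91*S(-65) = -91*(2 - 65)² = -91*(-63)² = -91*3969 = -361179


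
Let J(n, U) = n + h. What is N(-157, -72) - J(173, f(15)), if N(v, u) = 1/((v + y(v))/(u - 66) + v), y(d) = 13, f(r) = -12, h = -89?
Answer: -301331/3587 ≈ -84.006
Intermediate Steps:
N(v, u) = 1/(v + (13 + v)/(-66 + u)) (N(v, u) = 1/((v + 13)/(u - 66) + v) = 1/((13 + v)/(-66 + u) + v) = 1/(v + (13 + v)/(-66 + u)))
J(n, U) = -89 + n (J(n, U) = n - 89 = -89 + n)
N(-157, -72) - J(173, f(15)) = (-66 - 72)/(13 - 65*(-157) - 72*(-157)) - (-89 + 173) = -138/(13 + 10205 + 11304) - 1*84 = -138/21522 - 84 = (1/21522)*(-138) - 84 = -23/3587 - 84 = -301331/3587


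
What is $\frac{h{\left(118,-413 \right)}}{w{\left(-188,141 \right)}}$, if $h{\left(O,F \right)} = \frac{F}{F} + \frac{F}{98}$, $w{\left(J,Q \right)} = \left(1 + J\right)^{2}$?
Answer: $- \frac{45}{489566} \approx -9.1918 \cdot 10^{-5}$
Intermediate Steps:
$h{\left(O,F \right)} = 1 + \frac{F}{98}$ ($h{\left(O,F \right)} = 1 + F \frac{1}{98} = 1 + \frac{F}{98}$)
$\frac{h{\left(118,-413 \right)}}{w{\left(-188,141 \right)}} = \frac{1 + \frac{1}{98} \left(-413\right)}{\left(1 - 188\right)^{2}} = \frac{1 - \frac{59}{14}}{\left(-187\right)^{2}} = - \frac{45}{14 \cdot 34969} = \left(- \frac{45}{14}\right) \frac{1}{34969} = - \frac{45}{489566}$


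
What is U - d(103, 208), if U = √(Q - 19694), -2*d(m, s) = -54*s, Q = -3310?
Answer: -5616 + 18*I*√71 ≈ -5616.0 + 151.67*I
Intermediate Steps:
d(m, s) = 27*s (d(m, s) = -(-27)*s = 27*s)
U = 18*I*√71 (U = √(-3310 - 19694) = √(-23004) = 18*I*√71 ≈ 151.67*I)
U - d(103, 208) = 18*I*√71 - 27*208 = 18*I*√71 - 1*5616 = 18*I*√71 - 5616 = -5616 + 18*I*√71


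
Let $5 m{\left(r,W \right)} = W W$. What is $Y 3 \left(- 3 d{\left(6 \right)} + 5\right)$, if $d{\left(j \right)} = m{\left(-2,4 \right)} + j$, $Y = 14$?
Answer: $- \frac{4746}{5} \approx -949.2$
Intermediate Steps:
$m{\left(r,W \right)} = \frac{W^{2}}{5}$ ($m{\left(r,W \right)} = \frac{W W}{5} = \frac{W^{2}}{5}$)
$d{\left(j \right)} = \frac{16}{5} + j$ ($d{\left(j \right)} = \frac{4^{2}}{5} + j = \frac{1}{5} \cdot 16 + j = \frac{16}{5} + j$)
$Y 3 \left(- 3 d{\left(6 \right)} + 5\right) = 14 \cdot 3 \left(- 3 \left(\frac{16}{5} + 6\right) + 5\right) = 42 \left(\left(-3\right) \frac{46}{5} + 5\right) = 42 \left(- \frac{138}{5} + 5\right) = 42 \left(- \frac{113}{5}\right) = - \frac{4746}{5}$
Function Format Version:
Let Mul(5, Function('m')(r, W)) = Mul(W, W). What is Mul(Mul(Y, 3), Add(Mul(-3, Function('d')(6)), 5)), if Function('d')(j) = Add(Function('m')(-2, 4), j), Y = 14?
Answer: Rational(-4746, 5) ≈ -949.20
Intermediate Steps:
Function('m')(r, W) = Mul(Rational(1, 5), Pow(W, 2)) (Function('m')(r, W) = Mul(Rational(1, 5), Mul(W, W)) = Mul(Rational(1, 5), Pow(W, 2)))
Function('d')(j) = Add(Rational(16, 5), j) (Function('d')(j) = Add(Mul(Rational(1, 5), Pow(4, 2)), j) = Add(Mul(Rational(1, 5), 16), j) = Add(Rational(16, 5), j))
Mul(Mul(Y, 3), Add(Mul(-3, Function('d')(6)), 5)) = Mul(Mul(14, 3), Add(Mul(-3, Add(Rational(16, 5), 6)), 5)) = Mul(42, Add(Mul(-3, Rational(46, 5)), 5)) = Mul(42, Add(Rational(-138, 5), 5)) = Mul(42, Rational(-113, 5)) = Rational(-4746, 5)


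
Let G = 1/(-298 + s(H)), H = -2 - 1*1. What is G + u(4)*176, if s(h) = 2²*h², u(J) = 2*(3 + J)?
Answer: 645567/262 ≈ 2464.0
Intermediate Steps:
u(J) = 6 + 2*J
H = -3 (H = -2 - 1 = -3)
s(h) = 4*h²
G = -1/262 (G = 1/(-298 + 4*(-3)²) = 1/(-298 + 4*9) = 1/(-298 + 36) = 1/(-262) = -1/262 ≈ -0.0038168)
G + u(4)*176 = -1/262 + (6 + 2*4)*176 = -1/262 + (6 + 8)*176 = -1/262 + 14*176 = -1/262 + 2464 = 645567/262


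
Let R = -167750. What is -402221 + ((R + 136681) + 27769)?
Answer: -405521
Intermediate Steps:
-402221 + ((R + 136681) + 27769) = -402221 + ((-167750 + 136681) + 27769) = -402221 + (-31069 + 27769) = -402221 - 3300 = -405521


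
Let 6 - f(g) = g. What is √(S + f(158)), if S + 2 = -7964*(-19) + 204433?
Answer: √355595 ≈ 596.32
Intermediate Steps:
f(g) = 6 - g
S = 355747 (S = -2 + (-7964*(-19) + 204433) = -2 + (151316 + 204433) = -2 + 355749 = 355747)
√(S + f(158)) = √(355747 + (6 - 1*158)) = √(355747 + (6 - 158)) = √(355747 - 152) = √355595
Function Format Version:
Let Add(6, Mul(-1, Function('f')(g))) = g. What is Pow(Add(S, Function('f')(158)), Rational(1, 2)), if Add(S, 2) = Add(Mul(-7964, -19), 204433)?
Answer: Pow(355595, Rational(1, 2)) ≈ 596.32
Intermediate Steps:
Function('f')(g) = Add(6, Mul(-1, g))
S = 355747 (S = Add(-2, Add(Mul(-7964, -19), 204433)) = Add(-2, Add(151316, 204433)) = Add(-2, 355749) = 355747)
Pow(Add(S, Function('f')(158)), Rational(1, 2)) = Pow(Add(355747, Add(6, Mul(-1, 158))), Rational(1, 2)) = Pow(Add(355747, Add(6, -158)), Rational(1, 2)) = Pow(Add(355747, -152), Rational(1, 2)) = Pow(355595, Rational(1, 2))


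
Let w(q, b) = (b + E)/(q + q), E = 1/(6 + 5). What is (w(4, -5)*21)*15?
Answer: -8505/44 ≈ -193.30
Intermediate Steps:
E = 1/11 ≈ 0.090909
w(q, b) = (1/11 + b)/(2*q) (w(q, b) = (b + 1/11)/(q + q) = (1/11 + b)/((2*q)) = (1/11 + b)*(1/(2*q)) = (1/11 + b)/(2*q))
(w(4, -5)*21)*15 = (((1/22)*(1 + 11*(-5))/4)*21)*15 = (((1/22)*(¼)*(1 - 55))*21)*15 = (((1/22)*(¼)*(-54))*21)*15 = -27/44*21*15 = -567/44*15 = -8505/44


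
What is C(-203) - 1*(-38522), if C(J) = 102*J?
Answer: 17816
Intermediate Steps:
C(-203) - 1*(-38522) = 102*(-203) - 1*(-38522) = -20706 + 38522 = 17816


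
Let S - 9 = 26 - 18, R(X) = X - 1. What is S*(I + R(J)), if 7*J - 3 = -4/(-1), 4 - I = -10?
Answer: 238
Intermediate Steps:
I = 14 (I = 4 - 1*(-10) = 4 + 10 = 14)
J = 1 (J = 3/7 + (-4/(-1))/7 = 3/7 + (-4*(-1))/7 = 3/7 + (⅐)*4 = 3/7 + 4/7 = 1)
R(X) = -1 + X
S = 17 (S = 9 + (26 - 18) = 9 + 8 = 17)
S*(I + R(J)) = 17*(14 + (-1 + 1)) = 17*(14 + 0) = 17*14 = 238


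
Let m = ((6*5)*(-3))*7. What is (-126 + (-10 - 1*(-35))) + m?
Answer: -731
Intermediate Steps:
m = -630 (m = (30*(-3))*7 = -90*7 = -630)
(-126 + (-10 - 1*(-35))) + m = (-126 + (-10 - 1*(-35))) - 630 = (-126 + (-10 + 35)) - 630 = (-126 + 25) - 630 = -101 - 630 = -731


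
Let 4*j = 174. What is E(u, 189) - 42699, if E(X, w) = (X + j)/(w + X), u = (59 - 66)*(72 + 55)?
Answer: -59776909/1400 ≈ -42698.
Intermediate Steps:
j = 87/2 (j = (¼)*174 = 87/2 ≈ 43.500)
u = -889 (u = -7*127 = -889)
E(X, w) = (87/2 + X)/(X + w) (E(X, w) = (X + 87/2)/(w + X) = (87/2 + X)/(X + w))
E(u, 189) - 42699 = (87/2 - 889)/(-889 + 189) - 42699 = -1691/2/(-700) - 42699 = -1/700*(-1691/2) - 42699 = 1691/1400 - 42699 = -59776909/1400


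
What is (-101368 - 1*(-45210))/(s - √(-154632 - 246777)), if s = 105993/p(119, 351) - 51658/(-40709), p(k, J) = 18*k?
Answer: -267547482346984362292/37922746853628975685 - 15814944415161927336*I*√44601/37922746853628975685 ≈ -7.0551 - 88.073*I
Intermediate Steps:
s = 491724497/9688742 (s = 105993/((18*119)) - 51658/(-40709) = 105993/2142 - 51658*(-1/40709) = 105993*(1/2142) + 51658/40709 = 11777/238 + 51658/40709 = 491724497/9688742 ≈ 50.752)
(-101368 - 1*(-45210))/(s - √(-154632 - 246777)) = (-101368 - 1*(-45210))/(491724497/9688742 - √(-154632 - 246777)) = (-101368 + 45210)/(491724497/9688742 - √(-401409)) = -56158/(491724497/9688742 - 3*I*√44601)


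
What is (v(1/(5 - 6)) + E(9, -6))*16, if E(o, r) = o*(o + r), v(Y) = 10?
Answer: 592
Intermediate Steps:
(v(1/(5 - 6)) + E(9, -6))*16 = (10 + 9*(9 - 6))*16 = (10 + 9*3)*16 = (10 + 27)*16 = 37*16 = 592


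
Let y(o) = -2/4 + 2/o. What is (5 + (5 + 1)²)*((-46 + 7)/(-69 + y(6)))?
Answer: 9594/415 ≈ 23.118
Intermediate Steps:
y(o) = -½ + 2/o (y(o) = -2*¼ + 2/o = -½ + 2/o)
(5 + (5 + 1)²)*((-46 + 7)/(-69 + y(6))) = (5 + (5 + 1)²)*((-46 + 7)/(-69 + (½)*(4 - 1*6)/6)) = (5 + 6²)*(-39/(-69 + (½)*(⅙)*(4 - 6))) = (5 + 36)*(-39/(-69 + (½)*(⅙)*(-2))) = 41*(-39/(-69 - ⅙)) = 41*(-39/(-415/6)) = 41*(-39*(-6/415)) = 41*(234/415) = 9594/415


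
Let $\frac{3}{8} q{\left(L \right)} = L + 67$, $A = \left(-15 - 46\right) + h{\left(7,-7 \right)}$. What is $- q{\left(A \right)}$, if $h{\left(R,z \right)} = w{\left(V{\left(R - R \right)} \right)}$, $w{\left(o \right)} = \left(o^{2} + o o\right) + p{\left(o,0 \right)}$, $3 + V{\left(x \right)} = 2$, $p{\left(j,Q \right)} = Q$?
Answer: $- \frac{64}{3} \approx -21.333$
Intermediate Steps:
$V{\left(x \right)} = -1$ ($V{\left(x \right)} = -3 + 2 = -1$)
$w{\left(o \right)} = 2 o^{2}$ ($w{\left(o \right)} = \left(o^{2} + o o\right) + 0 = \left(o^{2} + o^{2}\right) + 0 = 2 o^{2} + 0 = 2 o^{2}$)
$h{\left(R,z \right)} = 2$ ($h{\left(R,z \right)} = 2 \left(-1\right)^{2} = 2 \cdot 1 = 2$)
$A = -59$ ($A = \left(-15 - 46\right) + 2 = -61 + 2 = -59$)
$q{\left(L \right)} = \frac{536}{3} + \frac{8 L}{3}$ ($q{\left(L \right)} = \frac{8 \left(L + 67\right)}{3} = \frac{8 \left(67 + L\right)}{3} = \frac{536}{3} + \frac{8 L}{3}$)
$- q{\left(A \right)} = - (\frac{536}{3} + \frac{8}{3} \left(-59\right)) = - (\frac{536}{3} - \frac{472}{3}) = \left(-1\right) \frac{64}{3} = - \frac{64}{3}$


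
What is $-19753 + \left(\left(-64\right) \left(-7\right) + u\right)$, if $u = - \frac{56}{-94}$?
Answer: $- \frac{907307}{47} \approx -19304.0$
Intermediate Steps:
$u = \frac{28}{47}$ ($u = \left(-56\right) \left(- \frac{1}{94}\right) = \frac{28}{47} \approx 0.59575$)
$-19753 + \left(\left(-64\right) \left(-7\right) + u\right) = -19753 + \left(\left(-64\right) \left(-7\right) + \frac{28}{47}\right) = -19753 + \left(448 + \frac{28}{47}\right) = -19753 + \frac{21084}{47} = - \frac{907307}{47}$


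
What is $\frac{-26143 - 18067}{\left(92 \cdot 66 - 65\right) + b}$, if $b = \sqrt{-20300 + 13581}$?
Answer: $- \frac{132784735}{18045384} + \frac{22105 i \sqrt{6719}}{18045384} \approx -7.3584 + 0.10041 i$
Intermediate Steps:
$b = i \sqrt{6719}$ ($b = \sqrt{-6719} = i \sqrt{6719} \approx 81.969 i$)
$\frac{-26143 - 18067}{\left(92 \cdot 66 - 65\right) + b} = \frac{-26143 - 18067}{\left(92 \cdot 66 - 65\right) + i \sqrt{6719}} = - \frac{44210}{\left(6072 - 65\right) + i \sqrt{6719}} = - \frac{44210}{6007 + i \sqrt{6719}}$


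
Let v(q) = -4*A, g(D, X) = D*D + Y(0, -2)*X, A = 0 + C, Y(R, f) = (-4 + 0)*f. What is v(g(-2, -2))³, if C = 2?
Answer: -512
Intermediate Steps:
Y(R, f) = -4*f
A = 2 (A = 0 + 2 = 2)
g(D, X) = D² + 8*X (g(D, X) = D*D + (-4*(-2))*X = D² + 8*X)
v(q) = -8 (v(q) = -4*2 = -8)
v(g(-2, -2))³ = (-8)³ = -512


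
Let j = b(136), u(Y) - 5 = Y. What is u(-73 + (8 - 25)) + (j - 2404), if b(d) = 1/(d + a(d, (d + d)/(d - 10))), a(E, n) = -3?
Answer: -331036/133 ≈ -2489.0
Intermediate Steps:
u(Y) = 5 + Y
b(d) = 1/(-3 + d) (b(d) = 1/(d - 3) = 1/(-3 + d))
j = 1/133 (j = 1/(-3 + 136) = 1/133 ≈ 0.0075188)
u(-73 + (8 - 25)) + (j - 2404) = (5 + (-73 + (8 - 25))) + (1/133 - 2404) = (5 + (-73 - 17)) - 319731/133 = (5 - 90) - 319731/133 = -85 - 319731/133 = -331036/133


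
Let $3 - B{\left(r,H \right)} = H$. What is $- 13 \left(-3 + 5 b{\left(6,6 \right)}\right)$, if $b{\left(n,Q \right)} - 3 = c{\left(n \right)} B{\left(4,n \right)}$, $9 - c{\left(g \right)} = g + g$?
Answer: $-741$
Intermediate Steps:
$B{\left(r,H \right)} = 3 - H$
$c{\left(g \right)} = 9 - 2 g$ ($c{\left(g \right)} = 9 - \left(g + g\right) = 9 - 2 g$)
$b{\left(n,Q \right)} = 3 + \left(3 - n\right) \left(9 - 2 n\right)$ ($b{\left(n,Q \right)} = 3 + \left(9 - 2 n\right) \left(3 - n\right) = 3 + \left(3 - n\right) \left(9 - 2 n\right)$)
$- 13 \left(-3 + 5 b{\left(6,6 \right)}\right) = - 13 \left(-3 + 5 \left(3 + \left(-9 + 2 \cdot 6\right) \left(-3 + 6\right)\right)\right) = - 13 \left(-3 + 5 \left(3 + \left(-9 + 12\right) 3\right)\right) = - 13 \left(-3 + 5 \left(3 + 3 \cdot 3\right)\right) = - 13 \left(-3 + 5 \left(3 + 9\right)\right) = - 13 \left(-3 + 5 \cdot 12\right) = - 13 \left(-3 + 60\right) = \left(-13\right) 57 = -741$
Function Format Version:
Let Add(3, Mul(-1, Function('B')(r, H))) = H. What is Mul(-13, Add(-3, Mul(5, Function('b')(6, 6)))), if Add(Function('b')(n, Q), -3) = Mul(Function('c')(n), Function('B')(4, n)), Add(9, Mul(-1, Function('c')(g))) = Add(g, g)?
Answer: -741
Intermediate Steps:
Function('B')(r, H) = Add(3, Mul(-1, H))
Function('c')(g) = Add(9, Mul(-2, g)) (Function('c')(g) = Add(9, Mul(-1, Add(g, g))) = Add(9, Mul(-1, Mul(2, g))) = Add(9, Mul(-2, g)))
Function('b')(n, Q) = Add(3, Mul(Add(3, Mul(-1, n)), Add(9, Mul(-2, n)))) (Function('b')(n, Q) = Add(3, Mul(Add(9, Mul(-2, n)), Add(3, Mul(-1, n)))) = Add(3, Mul(Add(3, Mul(-1, n)), Add(9, Mul(-2, n)))))
Mul(-13, Add(-3, Mul(5, Function('b')(6, 6)))) = Mul(-13, Add(-3, Mul(5, Add(3, Mul(Add(-9, Mul(2, 6)), Add(-3, 6)))))) = Mul(-13, Add(-3, Mul(5, Add(3, Mul(Add(-9, 12), 3))))) = Mul(-13, Add(-3, Mul(5, Add(3, Mul(3, 3))))) = Mul(-13, Add(-3, Mul(5, Add(3, 9)))) = Mul(-13, Add(-3, Mul(5, 12))) = Mul(-13, Add(-3, 60)) = Mul(-13, 57) = -741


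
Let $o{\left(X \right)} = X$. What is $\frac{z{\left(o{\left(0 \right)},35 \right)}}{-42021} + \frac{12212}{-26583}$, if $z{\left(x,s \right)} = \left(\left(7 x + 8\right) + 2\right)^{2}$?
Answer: $- \frac{171939584}{372348081} \approx -0.46177$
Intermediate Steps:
$z{\left(x,s \right)} = \left(10 + 7 x\right)^{2}$ ($z{\left(x,s \right)} = \left(\left(8 + 7 x\right) + 2\right)^{2} = \left(10 + 7 x\right)^{2}$)
$\frac{z{\left(o{\left(0 \right)},35 \right)}}{-42021} + \frac{12212}{-26583} = \frac{\left(10 + 7 \cdot 0\right)^{2}}{-42021} + \frac{12212}{-26583} = \left(10 + 0\right)^{2} \left(- \frac{1}{42021}\right) + 12212 \left(- \frac{1}{26583}\right) = 10^{2} \left(- \frac{1}{42021}\right) - \frac{12212}{26583} = 100 \left(- \frac{1}{42021}\right) - \frac{12212}{26583} = - \frac{100}{42021} - \frac{12212}{26583} = - \frac{171939584}{372348081}$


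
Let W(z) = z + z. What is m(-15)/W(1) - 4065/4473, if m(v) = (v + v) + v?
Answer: -69805/2982 ≈ -23.409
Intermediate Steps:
W(z) = 2*z
m(v) = 3*v (m(v) = 2*v + v = 3*v)
m(-15)/W(1) - 4065/4473 = (3*(-15))/((2*1)) - 4065/4473 = -45/2 - 4065*1/4473 = -45*½ - 1355/1491 = -45/2 - 1355/1491 = -69805/2982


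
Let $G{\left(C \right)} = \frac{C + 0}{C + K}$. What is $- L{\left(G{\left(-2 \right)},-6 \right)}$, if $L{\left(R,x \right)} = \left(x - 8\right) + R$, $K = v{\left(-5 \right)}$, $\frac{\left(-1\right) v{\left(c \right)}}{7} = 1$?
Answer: $\frac{124}{9} \approx 13.778$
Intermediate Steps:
$v{\left(c \right)} = -7$ ($v{\left(c \right)} = \left(-7\right) 1 = -7$)
$K = -7$
$G{\left(C \right)} = \frac{C}{-7 + C}$ ($G{\left(C \right)} = \frac{C + 0}{C - 7} = \frac{C}{-7 + C}$)
$L{\left(R,x \right)} = -8 + R + x$ ($L{\left(R,x \right)} = \left(-8 + x\right) + R = -8 + R + x$)
$- L{\left(G{\left(-2 \right)},-6 \right)} = - (-8 - \frac{2}{-7 - 2} - 6) = - (-8 - \frac{2}{-9} - 6) = - (-8 - - \frac{2}{9} - 6) = - (-8 + \frac{2}{9} - 6) = \left(-1\right) \left(- \frac{124}{9}\right) = \frac{124}{9}$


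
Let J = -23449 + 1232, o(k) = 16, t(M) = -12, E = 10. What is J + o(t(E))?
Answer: -22201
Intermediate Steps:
J = -22217
J + o(t(E)) = -22217 + 16 = -22201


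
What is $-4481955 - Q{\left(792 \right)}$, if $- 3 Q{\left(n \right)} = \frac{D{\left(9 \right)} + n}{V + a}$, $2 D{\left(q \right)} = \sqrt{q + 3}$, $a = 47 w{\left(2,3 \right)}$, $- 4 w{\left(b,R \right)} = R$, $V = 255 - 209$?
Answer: $- \frac{192723009}{43} + \frac{4 \sqrt{3}}{129} \approx -4.4819 \cdot 10^{6}$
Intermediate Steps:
$V = 46$ ($V = 255 - 209 = 46$)
$w{\left(b,R \right)} = - \frac{R}{4}$
$a = - \frac{141}{4}$ ($a = 47 \left(\left(- \frac{1}{4}\right) 3\right) = 47 \left(- \frac{3}{4}\right) = - \frac{141}{4} \approx -35.25$)
$D{\left(q \right)} = \frac{\sqrt{3 + q}}{2}$ ($D{\left(q \right)} = \frac{\sqrt{q + 3}}{2} = \frac{\sqrt{3 + q}}{2}$)
$Q{\left(n \right)} = - \frac{4 n}{129} - \frac{4 \sqrt{3}}{129}$ ($Q{\left(n \right)} = - \frac{\left(\frac{\sqrt{3 + 9}}{2} + n\right) \frac{1}{46 - \frac{141}{4}}}{3} = - \frac{\left(\frac{\sqrt{12}}{2} + n\right) \frac{1}{\frac{43}{4}}}{3} = - \frac{\left(\frac{2 \sqrt{3}}{2} + n\right) \frac{4}{43}}{3} = - \frac{\left(\sqrt{3} + n\right) \frac{4}{43}}{3} = - \frac{\left(n + \sqrt{3}\right) \frac{4}{43}}{3} = - \frac{\frac{4 n}{43} + \frac{4 \sqrt{3}}{43}}{3} = - \frac{4 n}{129} - \frac{4 \sqrt{3}}{129}$)
$-4481955 - Q{\left(792 \right)} = -4481955 - \left(\left(- \frac{4}{129}\right) 792 - \frac{4 \sqrt{3}}{129}\right) = -4481955 - \left(- \frac{1056}{43} - \frac{4 \sqrt{3}}{129}\right) = -4481955 + \left(\frac{1056}{43} + \frac{4 \sqrt{3}}{129}\right) = - \frac{192723009}{43} + \frac{4 \sqrt{3}}{129}$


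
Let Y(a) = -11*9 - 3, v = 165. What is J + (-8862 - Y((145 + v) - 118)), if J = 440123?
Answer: 431363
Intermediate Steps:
Y(a) = -102 (Y(a) = -99 - 3 = -102)
J + (-8862 - Y((145 + v) - 118)) = 440123 + (-8862 - 1*(-102)) = 440123 + (-8862 + 102) = 440123 - 8760 = 431363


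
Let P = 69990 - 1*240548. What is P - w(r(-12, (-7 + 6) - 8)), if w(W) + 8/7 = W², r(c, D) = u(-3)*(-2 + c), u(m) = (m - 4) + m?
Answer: -1331098/7 ≈ -1.9016e+5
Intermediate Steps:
u(m) = -4 + 2*m (u(m) = (-4 + m) + m = -4 + 2*m)
r(c, D) = 20 - 10*c (r(c, D) = (-4 + 2*(-3))*(-2 + c) = (-4 - 6)*(-2 + c) = -10*(-2 + c) = 20 - 10*c)
P = -170558 (P = 69990 - 240548 = -170558)
w(W) = -8/7 + W²
P - w(r(-12, (-7 + 6) - 8)) = -170558 - (-8/7 + (20 - 10*(-12))²) = -170558 - (-8/7 + (20 + 120)²) = -170558 - (-8/7 + 140²) = -170558 - (-8/7 + 19600) = -170558 - 1*137192/7 = -170558 - 137192/7 = -1331098/7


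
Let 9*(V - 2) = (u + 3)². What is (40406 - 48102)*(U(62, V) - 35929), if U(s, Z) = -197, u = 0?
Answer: 278025696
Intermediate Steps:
V = 3 (V = 2 + (0 + 3)²/9 = 2 + (⅑)*3² = 2 + (⅑)*9 = 2 + 1 = 3)
(40406 - 48102)*(U(62, V) - 35929) = (40406 - 48102)*(-197 - 35929) = -7696*(-36126) = 278025696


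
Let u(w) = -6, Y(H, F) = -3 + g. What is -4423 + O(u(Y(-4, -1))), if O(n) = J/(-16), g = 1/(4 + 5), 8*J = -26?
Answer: -283059/64 ≈ -4422.8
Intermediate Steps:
J = -13/4 (J = (1/8)*(-26) = -13/4 ≈ -3.2500)
g = 1/9 ≈ 0.11111
Y(H, F) = -26/9 (Y(H, F) = -3 + 1/9 = -26/9)
O(n) = 13/64 (O(n) = -13/4/(-16) = -13/4*(-1/16) = 13/64)
-4423 + O(u(Y(-4, -1))) = -4423 + 13/64 = -283059/64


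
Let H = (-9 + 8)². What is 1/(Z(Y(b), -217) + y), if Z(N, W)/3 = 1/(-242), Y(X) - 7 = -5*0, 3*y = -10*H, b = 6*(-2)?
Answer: -726/2429 ≈ -0.29889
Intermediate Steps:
b = -12
H = 1 (H = (-1)² = 1)
y = -10/3 (y = (-10*1)/3 = (⅓)*(-10) = -10/3 ≈ -3.3333)
Y(X) = 7 (Y(X) = 7 - 5*0 = 7 + 0 = 7)
Z(N, W) = -3/242 (Z(N, W) = 3/(-242) = 3*(-1/242) = -3/242)
1/(Z(Y(b), -217) + y) = 1/(-3/242 - 10/3) = 1/(-2429/726) = -726/2429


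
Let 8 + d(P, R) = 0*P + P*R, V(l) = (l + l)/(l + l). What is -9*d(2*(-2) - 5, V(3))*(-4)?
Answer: -612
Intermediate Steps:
V(l) = 1 (V(l) = (2*l)/((2*l)) = (2*l)*(1/(2*l)) = 1)
d(P, R) = -8 + P*R (d(P, R) = -8 + (0*P + P*R) = -8 + (0 + P*R) = -8 + P*R)
-9*d(2*(-2) - 5, V(3))*(-4) = -9*(-8 + (2*(-2) - 5)*1)*(-4) = -9*(-8 + (-4 - 5)*1)*(-4) = -9*(-8 - 9*1)*(-4) = -9*(-8 - 9)*(-4) = -9*(-17)*(-4) = 153*(-4) = -612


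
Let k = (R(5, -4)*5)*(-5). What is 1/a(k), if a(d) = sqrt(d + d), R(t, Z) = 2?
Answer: -I/10 ≈ -0.1*I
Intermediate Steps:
k = -50 (k = (2*5)*(-5) = 10*(-5) = -50)
a(d) = sqrt(2)*sqrt(d) (a(d) = sqrt(2*d) = sqrt(2)*sqrt(d))
1/a(k) = 1/(sqrt(2)*sqrt(-50)) = 1/(sqrt(2)*(5*I*sqrt(2))) = 1/(10*I) = -I/10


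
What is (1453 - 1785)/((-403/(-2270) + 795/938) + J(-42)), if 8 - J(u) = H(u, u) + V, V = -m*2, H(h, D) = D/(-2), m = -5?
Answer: 176728580/11697579 ≈ 15.108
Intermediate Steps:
H(h, D) = -D/2 (H(h, D) = D*(-1/2) = -D/2)
V = 10 (V = -1*(-5)*2 = 5*2 = 10)
J(u) = -2 + u/2 (J(u) = 8 - (-u/2 + 10) = 8 - (10 - u/2) = 8 + (-10 + u/2) = -2 + u/2)
(1453 - 1785)/((-403/(-2270) + 795/938) + J(-42)) = (1453 - 1785)/((-403/(-2270) + 795/938) + (-2 + (1/2)*(-42))) = -332/((-403*(-1/2270) + 795*(1/938)) + (-2 - 21)) = -332/((403/2270 + 795/938) - 23) = -332/(545666/532315 - 23) = -332/(-11697579/532315) = -332*(-532315/11697579) = 176728580/11697579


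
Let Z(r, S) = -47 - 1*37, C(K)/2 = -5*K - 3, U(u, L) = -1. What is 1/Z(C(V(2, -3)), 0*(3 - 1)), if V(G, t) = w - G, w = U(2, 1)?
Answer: -1/84 ≈ -0.011905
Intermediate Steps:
w = -1
V(G, t) = -1 - G
C(K) = -6 - 10*K (C(K) = 2*(-5*K - 3) = 2*(-3 - 5*K) = -6 - 10*K)
Z(r, S) = -84 (Z(r, S) = -47 - 37 = -84)
1/Z(C(V(2, -3)), 0*(3 - 1)) = 1/(-84) = -1/84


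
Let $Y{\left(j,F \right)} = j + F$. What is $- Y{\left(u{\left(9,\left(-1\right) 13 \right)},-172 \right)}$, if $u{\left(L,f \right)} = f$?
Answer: $185$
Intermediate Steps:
$Y{\left(j,F \right)} = F + j$
$- Y{\left(u{\left(9,\left(-1\right) 13 \right)},-172 \right)} = - (-172 - 13) = \left(-1\right) \left(-185\right) = 185$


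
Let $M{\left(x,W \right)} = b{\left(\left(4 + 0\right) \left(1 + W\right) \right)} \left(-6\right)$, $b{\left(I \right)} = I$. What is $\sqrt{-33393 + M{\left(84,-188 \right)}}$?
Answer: $i \sqrt{28905} \approx 170.01 i$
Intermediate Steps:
$M{\left(x,W \right)} = -24 - 24 W$ ($M{\left(x,W \right)} = \left(4 + 0\right) \left(1 + W\right) \left(-6\right) = 4 \left(1 + W\right) \left(-6\right) = \left(4 + 4 W\right) \left(-6\right) = -24 - 24 W$)
$\sqrt{-33393 + M{\left(84,-188 \right)}} = \sqrt{-33393 - -4488} = \sqrt{-33393 + \left(-24 + 4512\right)} = \sqrt{-33393 + 4488} = \sqrt{-28905} = i \sqrt{28905}$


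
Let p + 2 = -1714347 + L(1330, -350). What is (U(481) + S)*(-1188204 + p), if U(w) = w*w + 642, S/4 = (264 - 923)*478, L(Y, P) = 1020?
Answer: 2982790431665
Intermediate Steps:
S = -1260008 (S = 4*((264 - 923)*478) = 4*(-659*478) = 4*(-315002) = -1260008)
U(w) = 642 + w² (U(w) = w² + 642 = 642 + w²)
p = -1713329 (p = -2 + (-1714347 + 1020) = -2 - 1713327 = -1713329)
(U(481) + S)*(-1188204 + p) = ((642 + 481²) - 1260008)*(-1188204 - 1713329) = ((642 + 231361) - 1260008)*(-2901533) = (232003 - 1260008)*(-2901533) = -1028005*(-2901533) = 2982790431665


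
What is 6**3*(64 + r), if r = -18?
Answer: 9936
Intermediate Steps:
6**3*(64 + r) = 6**3*(64 - 18) = 216*46 = 9936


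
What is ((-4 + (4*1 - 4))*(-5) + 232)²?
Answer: 63504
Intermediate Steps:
((-4 + (4*1 - 4))*(-5) + 232)² = ((-4 + (4 - 4))*(-5) + 232)² = ((-4 + 0)*(-5) + 232)² = (-4*(-5) + 232)² = (20 + 232)² = 252² = 63504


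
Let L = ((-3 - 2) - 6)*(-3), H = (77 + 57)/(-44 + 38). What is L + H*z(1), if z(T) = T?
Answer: 32/3 ≈ 10.667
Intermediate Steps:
H = -67/3 (H = 134/(-6) = 134*(-⅙) = -67/3 ≈ -22.333)
L = 33 (L = (-5 - 6)*(-3) = -11*(-3) = 33)
L + H*z(1) = 33 - 67/3*1 = 33 - 67/3 = 32/3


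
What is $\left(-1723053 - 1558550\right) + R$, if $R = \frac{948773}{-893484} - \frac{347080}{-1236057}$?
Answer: $- \frac{1208064623917106635}{368132384196} \approx -3.2816 \cdot 10^{6}$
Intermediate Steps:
$R = - \frac{287542360447}{368132384196}$ ($R = 948773 \left(- \frac{1}{893484}\right) - - \frac{347080}{1236057} = - \frac{948773}{893484} + \frac{347080}{1236057} = - \frac{287542360447}{368132384196} \approx -0.78108$)
$\left(-1723053 - 1558550\right) + R = \left(-1723053 - 1558550\right) - \frac{287542360447}{368132384196} = -3281603 - \frac{287542360447}{368132384196} = - \frac{1208064623917106635}{368132384196}$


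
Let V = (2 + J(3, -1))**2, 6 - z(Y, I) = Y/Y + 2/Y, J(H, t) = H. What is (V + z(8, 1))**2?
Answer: 14161/16 ≈ 885.06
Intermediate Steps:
z(Y, I) = 5 - 2/Y (z(Y, I) = 6 - (Y/Y + 2/Y) = 6 - (1 + 2/Y) = 6 + (-1 - 2/Y) = 5 - 2/Y)
V = 25 (V = (2 + 3)**2 = 5**2 = 25)
(V + z(8, 1))**2 = (25 + (5 - 2/8))**2 = (25 + (5 - 2*1/8))**2 = (25 + (5 - 1/4))**2 = (25 + 19/4)**2 = (119/4)**2 = 14161/16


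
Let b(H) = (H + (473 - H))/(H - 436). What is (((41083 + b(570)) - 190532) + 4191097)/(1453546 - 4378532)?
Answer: -541581305/391948124 ≈ -1.3818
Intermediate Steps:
b(H) = 473/(-436 + H)
(((41083 + b(570)) - 190532) + 4191097)/(1453546 - 4378532) = (((41083 + 473/(-436 + 570)) - 190532) + 4191097)/(1453546 - 4378532) = (((41083 + 473/134) - 190532) + 4191097)/(-2924986) = (((41083 + 473*(1/134)) - 190532) + 4191097)*(-1/2924986) = (((41083 + 473/134) - 190532) + 4191097)*(-1/2924986) = ((5505595/134 - 190532) + 4191097)*(-1/2924986) = (-20025693/134 + 4191097)*(-1/2924986) = (541581305/134)*(-1/2924986) = -541581305/391948124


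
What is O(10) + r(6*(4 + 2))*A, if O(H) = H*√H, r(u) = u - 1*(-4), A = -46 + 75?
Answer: 1160 + 10*√10 ≈ 1191.6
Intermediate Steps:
A = 29
r(u) = 4 + u (r(u) = u + 4 = 4 + u)
O(H) = H^(3/2)
O(10) + r(6*(4 + 2))*A = 10^(3/2) + (4 + 6*(4 + 2))*29 = 10*√10 + (4 + 6*6)*29 = 10*√10 + (4 + 36)*29 = 10*√10 + 40*29 = 10*√10 + 1160 = 1160 + 10*√10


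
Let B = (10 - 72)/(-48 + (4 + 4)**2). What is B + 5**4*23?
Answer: 114969/8 ≈ 14371.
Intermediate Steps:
B = -31/8 (B = -62/(-48 + 8**2) = -62/(-48 + 64) = -62/16 = -62*1/16 = -31/8 ≈ -3.8750)
B + 5**4*23 = -31/8 + 5**4*23 = -31/8 + 625*23 = -31/8 + 14375 = 114969/8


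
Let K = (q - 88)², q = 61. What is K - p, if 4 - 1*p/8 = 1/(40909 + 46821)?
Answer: 30573909/43865 ≈ 697.00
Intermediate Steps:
p = 1403676/43865 (p = 32 - 8/(40909 + 46821) = 32 - 8/87730 = 32 - 8*1/87730 = 32 - 4/43865 = 1403676/43865 ≈ 32.000)
K = 729 (K = (61 - 88)² = (-27)² = 729)
K - p = 729 - 1*1403676/43865 = 729 - 1403676/43865 = 30573909/43865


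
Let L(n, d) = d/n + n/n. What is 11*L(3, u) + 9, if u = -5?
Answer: 5/3 ≈ 1.6667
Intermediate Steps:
L(n, d) = 1 + d/n (L(n, d) = d/n + 1 = 1 + d/n)
11*L(3, u) + 9 = 11*((-5 + 3)/3) + 9 = 11*((⅓)*(-2)) + 9 = 11*(-⅔) + 9 = -22/3 + 9 = 5/3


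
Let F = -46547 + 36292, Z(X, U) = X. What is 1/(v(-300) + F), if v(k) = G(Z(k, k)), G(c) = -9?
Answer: -1/10264 ≈ -9.7428e-5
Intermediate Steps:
v(k) = -9
F = -10255
1/(v(-300) + F) = 1/(-9 - 10255) = 1/(-10264) = -1/10264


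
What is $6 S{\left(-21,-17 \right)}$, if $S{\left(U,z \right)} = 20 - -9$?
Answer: $174$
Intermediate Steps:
$S{\left(U,z \right)} = 29$ ($S{\left(U,z \right)} = 20 + 9 = 29$)
$6 S{\left(-21,-17 \right)} = 6 \cdot 29 = 174$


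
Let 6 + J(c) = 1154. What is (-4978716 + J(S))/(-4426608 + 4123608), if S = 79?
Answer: 622196/37875 ≈ 16.428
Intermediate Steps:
J(c) = 1148 (J(c) = -6 + 1154 = 1148)
(-4978716 + J(S))/(-4426608 + 4123608) = (-4978716 + 1148)/(-4426608 + 4123608) = -4977568/(-303000) = -4977568*(-1/303000) = 622196/37875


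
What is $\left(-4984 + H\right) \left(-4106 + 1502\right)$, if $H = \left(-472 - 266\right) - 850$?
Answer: $17113488$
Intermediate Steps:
$H = -1588$ ($H = -738 - 850 = -1588$)
$\left(-4984 + H\right) \left(-4106 + 1502\right) = \left(-4984 - 1588\right) \left(-4106 + 1502\right) = \left(-6572\right) \left(-2604\right) = 17113488$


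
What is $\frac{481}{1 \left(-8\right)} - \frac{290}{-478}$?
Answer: $- \frac{113799}{1912} \approx -59.518$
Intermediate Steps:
$\frac{481}{1 \left(-8\right)} - \frac{290}{-478} = \frac{481}{-8} - - \frac{145}{239} = 481 \left(- \frac{1}{8}\right) + \frac{145}{239} = - \frac{481}{8} + \frac{145}{239} = - \frac{113799}{1912}$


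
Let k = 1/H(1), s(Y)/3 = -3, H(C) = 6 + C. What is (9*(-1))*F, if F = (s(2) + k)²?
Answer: -34596/49 ≈ -706.04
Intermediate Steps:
s(Y) = -9 (s(Y) = 3*(-3) = -9)
k = ⅐ (k = 1/(6 + 1) = 1/7 = ⅐ ≈ 0.14286)
F = 3844/49 (F = (-9 + ⅐)² = (-62/7)² = 3844/49 ≈ 78.449)
(9*(-1))*F = (9*(-1))*(3844/49) = -9*3844/49 = -34596/49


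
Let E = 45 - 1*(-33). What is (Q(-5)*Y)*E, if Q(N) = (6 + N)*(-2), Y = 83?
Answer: -12948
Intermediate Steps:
E = 78 (E = 45 + 33 = 78)
Q(N) = -12 - 2*N
(Q(-5)*Y)*E = ((-12 - 2*(-5))*83)*78 = ((-12 + 10)*83)*78 = -2*83*78 = -166*78 = -12948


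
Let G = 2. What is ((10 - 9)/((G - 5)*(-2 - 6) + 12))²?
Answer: 1/1296 ≈ 0.00077160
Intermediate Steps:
((10 - 9)/((G - 5)*(-2 - 6) + 12))² = ((10 - 9)/((2 - 5)*(-2 - 6) + 12))² = (1/(-3*(-8) + 12))² = (1/(24 + 12))² = (1/36)² = 1/1296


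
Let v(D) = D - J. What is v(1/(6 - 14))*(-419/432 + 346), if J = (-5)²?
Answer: -9986551/1152 ≈ -8668.9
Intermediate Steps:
J = 25
v(D) = -25 + D (v(D) = D - 1*25 = D - 25 = -25 + D)
v(1/(6 - 14))*(-419/432 + 346) = (-25 + 1/(6 - 14))*(-419/432 + 346) = (-25 + 1/(-8))*(-419*1/432 + 346) = (-25 - ⅛)*(-419/432 + 346) = -201/8*149053/432 = -9986551/1152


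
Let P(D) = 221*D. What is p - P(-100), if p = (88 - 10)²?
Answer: 28184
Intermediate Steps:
p = 6084 (p = 78² = 6084)
p - P(-100) = 6084 - 221*(-100) = 6084 - 1*(-22100) = 6084 + 22100 = 28184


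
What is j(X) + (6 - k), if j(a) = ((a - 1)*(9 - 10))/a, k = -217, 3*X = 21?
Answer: 1555/7 ≈ 222.14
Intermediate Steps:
X = 7 (X = (⅓)*21 = 7)
j(a) = (1 - a)/a (j(a) = ((-1 + a)*(-1))/a = (1 - a)/a)
j(X) + (6 - k) = (1 - 1*7)/7 + (6 - 1*(-217)) = (1 - 7)/7 + (6 + 217) = (⅐)*(-6) + 223 = -6/7 + 223 = 1555/7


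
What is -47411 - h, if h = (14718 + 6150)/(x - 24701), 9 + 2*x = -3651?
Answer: -1257840373/26531 ≈ -47410.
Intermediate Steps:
x = -1830 (x = -9/2 + (½)*(-3651) = -9/2 - 3651/2 = -1830)
h = -20868/26531 (h = (14718 + 6150)/(-1830 - 24701) = 20868/(-26531) = 20868*(-1/26531) = -20868/26531 ≈ -0.78655)
-47411 - h = -47411 - 1*(-20868/26531) = -47411 + 20868/26531 = -1257840373/26531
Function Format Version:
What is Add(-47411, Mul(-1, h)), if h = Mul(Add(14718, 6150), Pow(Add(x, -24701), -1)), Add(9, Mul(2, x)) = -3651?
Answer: Rational(-1257840373, 26531) ≈ -47410.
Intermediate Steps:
x = -1830 (x = Add(Rational(-9, 2), Mul(Rational(1, 2), -3651)) = Add(Rational(-9, 2), Rational(-3651, 2)) = -1830)
h = Rational(-20868, 26531) (h = Mul(Add(14718, 6150), Pow(Add(-1830, -24701), -1)) = Mul(20868, Pow(-26531, -1)) = Mul(20868, Rational(-1, 26531)) = Rational(-20868, 26531) ≈ -0.78655)
Add(-47411, Mul(-1, h)) = Add(-47411, Mul(-1, Rational(-20868, 26531))) = Add(-47411, Rational(20868, 26531)) = Rational(-1257840373, 26531)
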